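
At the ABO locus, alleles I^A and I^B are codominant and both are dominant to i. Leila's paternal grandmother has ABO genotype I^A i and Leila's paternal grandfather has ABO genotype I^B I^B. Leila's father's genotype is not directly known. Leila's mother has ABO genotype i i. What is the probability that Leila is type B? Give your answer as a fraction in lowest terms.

Leila's father's ABO genotype from I^A i × I^B I^B: 1/2 I^A I^B, 1/2 I^B i.
Crossing each possibility with the mother i i and summing P(type B): 1/2·1/2 + 1/2·1/2 = 1/2.

1/2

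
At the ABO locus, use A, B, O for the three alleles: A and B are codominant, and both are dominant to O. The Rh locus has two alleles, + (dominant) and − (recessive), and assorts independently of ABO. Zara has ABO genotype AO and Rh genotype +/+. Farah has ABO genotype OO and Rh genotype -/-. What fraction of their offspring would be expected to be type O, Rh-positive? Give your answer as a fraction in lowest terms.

1/2

ABO cross AO × OO → offspring phenotypes: 1/2 O, 1/2 A.
Rh cross +/+ × -/- → 1 Rh+.
Independent loci: P(type O, Rh-positive) = 1/2 × 1 = 1/2.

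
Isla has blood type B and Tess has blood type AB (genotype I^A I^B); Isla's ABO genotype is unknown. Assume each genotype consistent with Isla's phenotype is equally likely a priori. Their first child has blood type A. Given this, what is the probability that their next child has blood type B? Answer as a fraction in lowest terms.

1/2

Possible genotypes: Isla ∈ {I^B I^B, I^B i}; Tess ∈ {I^A I^B}.
Weight each parental genotype pair by prior × P(type-A child):
  I^B i × I^A I^B: posterior weight 1; P(next child type B) = 1/2.
Weighted sum = 1/2.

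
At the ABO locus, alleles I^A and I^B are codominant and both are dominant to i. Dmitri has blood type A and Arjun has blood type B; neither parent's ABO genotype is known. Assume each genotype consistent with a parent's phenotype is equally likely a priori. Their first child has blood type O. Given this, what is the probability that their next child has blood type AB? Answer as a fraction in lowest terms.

Possible genotypes: Dmitri ∈ {I^A I^A, I^A i}; Arjun ∈ {I^B I^B, I^B i}.
Weight each parental genotype pair by prior × P(type-O child):
  I^A i × I^B i: posterior weight 1; P(next child type AB) = 1/4.
Weighted sum = 1/4.

1/4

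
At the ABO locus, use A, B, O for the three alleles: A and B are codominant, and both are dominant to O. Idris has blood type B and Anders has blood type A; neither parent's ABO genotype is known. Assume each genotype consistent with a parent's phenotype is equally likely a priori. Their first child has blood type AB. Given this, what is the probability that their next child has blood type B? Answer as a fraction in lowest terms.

5/36

Possible genotypes: Idris ∈ {BB, BO}; Anders ∈ {AA, AO}.
Weight each parental genotype pair by prior × P(type-AB child):
  BB × AA: posterior weight 4/9; P(next child type B) = 0.
  BB × AO: posterior weight 2/9; P(next child type B) = 1/2.
  BO × AA: posterior weight 2/9; P(next child type B) = 0.
  BO × AO: posterior weight 1/9; P(next child type B) = 1/4.
Weighted sum = 5/36.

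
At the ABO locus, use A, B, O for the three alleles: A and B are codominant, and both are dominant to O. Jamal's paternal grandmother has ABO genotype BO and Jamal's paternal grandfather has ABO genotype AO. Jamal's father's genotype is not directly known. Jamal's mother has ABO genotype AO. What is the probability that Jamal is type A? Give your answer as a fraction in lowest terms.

1/2

Jamal's father's ABO genotype from BO × AO: 1/4 AB, 1/4 AO, 1/4 BO, 1/4 OO.
Crossing each possibility with the mother AO and summing P(type A): 1/4·1/2 + 1/4·3/4 + 1/4·1/4 + 1/4·1/2 = 1/2.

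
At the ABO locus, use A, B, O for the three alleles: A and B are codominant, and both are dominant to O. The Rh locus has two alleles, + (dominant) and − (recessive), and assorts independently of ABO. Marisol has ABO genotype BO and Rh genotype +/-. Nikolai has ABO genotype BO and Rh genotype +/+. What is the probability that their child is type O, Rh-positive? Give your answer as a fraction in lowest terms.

ABO cross BO × BO → offspring phenotypes: 1/4 O, 3/4 B.
Rh cross +/- × +/+ → 1 Rh+.
Independent loci: P(type O, Rh-positive) = 1/4 × 1 = 1/4.

1/4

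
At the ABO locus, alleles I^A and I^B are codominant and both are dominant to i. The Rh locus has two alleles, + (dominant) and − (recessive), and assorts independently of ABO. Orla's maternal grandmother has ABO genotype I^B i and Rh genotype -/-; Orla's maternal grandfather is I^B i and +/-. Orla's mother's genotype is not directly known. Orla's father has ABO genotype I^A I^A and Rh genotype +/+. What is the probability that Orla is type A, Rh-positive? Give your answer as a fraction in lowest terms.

1/2

Orla's mother's ABO genotype from I^B i × I^B i: 1/4 I^B I^B, 1/2 I^B i, 1/4 i i.
Crossing each possibility with the father I^A I^A and summing P(type A): 1/4·0 + 1/2·1/2 + 1/4·1 = 1/2.
Similarly for Rh via the mother's Rh distribution: P(Rh+) = 1.
Independent loci: 1/2 × 1 = 1/2.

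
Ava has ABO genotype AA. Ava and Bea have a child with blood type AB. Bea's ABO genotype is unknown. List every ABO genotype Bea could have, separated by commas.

For each candidate genotype of Bea, check whether crossing it with AA can produce every observed child phenotype.
  AA → possible child types {A} ✗
  AB → possible child types {A, AB} ✓
  AO → possible child types {A} ✗
  BB → possible child types {AB} ✓
  BO → possible child types {A, AB} ✓
  OO → possible child types {A} ✗

AB, BB, BO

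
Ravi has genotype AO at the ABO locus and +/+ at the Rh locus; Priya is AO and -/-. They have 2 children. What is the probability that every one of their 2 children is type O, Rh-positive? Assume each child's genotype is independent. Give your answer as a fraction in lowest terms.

1/16

ABO cross AO × AO → 1/4 O, 3/4 A.
Rh cross +/+ × -/- → 1 Rh+; so P(type O, Rh-positive) = 1/4 × 1 = 1/4 per child.
All 2 independent: (1/4)^2 = 1/16.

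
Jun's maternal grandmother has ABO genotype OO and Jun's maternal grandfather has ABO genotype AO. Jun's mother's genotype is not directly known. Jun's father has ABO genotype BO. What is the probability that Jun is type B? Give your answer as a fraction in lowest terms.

Jun's mother's ABO genotype from OO × AO: 1/2 AO, 1/2 OO.
Crossing each possibility with the father BO and summing P(type B): 1/2·1/4 + 1/2·1/2 = 3/8.

3/8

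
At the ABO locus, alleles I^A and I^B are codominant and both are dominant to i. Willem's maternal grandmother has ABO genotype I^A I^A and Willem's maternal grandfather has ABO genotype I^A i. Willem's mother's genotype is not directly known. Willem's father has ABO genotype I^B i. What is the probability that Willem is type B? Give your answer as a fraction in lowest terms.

1/8

Willem's mother's ABO genotype from I^A I^A × I^A i: 1/2 I^A I^A, 1/2 I^A i.
Crossing each possibility with the father I^B i and summing P(type B): 1/2·0 + 1/2·1/4 = 1/8.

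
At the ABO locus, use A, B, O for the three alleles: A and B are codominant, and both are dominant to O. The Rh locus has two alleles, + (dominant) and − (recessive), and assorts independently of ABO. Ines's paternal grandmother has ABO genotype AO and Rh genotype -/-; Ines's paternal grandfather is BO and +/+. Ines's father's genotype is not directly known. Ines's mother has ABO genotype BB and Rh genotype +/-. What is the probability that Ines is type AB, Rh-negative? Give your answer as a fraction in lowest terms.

Ines's father's ABO genotype from AO × BO: 1/4 AB, 1/4 AO, 1/4 BO, 1/4 OO.
Crossing each possibility with the mother BB and summing P(type AB): 1/4·1/2 + 1/4·1/2 + 1/4·0 + 1/4·0 = 1/4.
Similarly for Rh via the father's Rh distribution: P(Rh-) = 1/4.
Independent loci: 1/4 × 1/4 = 1/16.

1/16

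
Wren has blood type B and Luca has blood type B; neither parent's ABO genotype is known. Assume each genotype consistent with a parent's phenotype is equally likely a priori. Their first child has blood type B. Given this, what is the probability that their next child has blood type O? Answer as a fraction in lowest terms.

1/20

Possible genotypes: Wren ∈ {I^B I^B, I^B i}; Luca ∈ {I^B I^B, I^B i}.
Weight each parental genotype pair by prior × P(type-B child):
  I^B I^B × I^B I^B: posterior weight 4/15; P(next child type O) = 0.
  I^B I^B × I^B i: posterior weight 4/15; P(next child type O) = 0.
  I^B i × I^B I^B: posterior weight 4/15; P(next child type O) = 0.
  I^B i × I^B i: posterior weight 1/5; P(next child type O) = 1/4.
Weighted sum = 1/20.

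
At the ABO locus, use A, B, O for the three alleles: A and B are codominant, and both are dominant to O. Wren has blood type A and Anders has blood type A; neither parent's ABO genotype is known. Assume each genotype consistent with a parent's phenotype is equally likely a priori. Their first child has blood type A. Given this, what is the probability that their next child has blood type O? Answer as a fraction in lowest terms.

1/20

Possible genotypes: Wren ∈ {AA, AO}; Anders ∈ {AA, AO}.
Weight each parental genotype pair by prior × P(type-A child):
  AA × AA: posterior weight 4/15; P(next child type O) = 0.
  AA × AO: posterior weight 4/15; P(next child type O) = 0.
  AO × AA: posterior weight 4/15; P(next child type O) = 0.
  AO × AO: posterior weight 1/5; P(next child type O) = 1/4.
Weighted sum = 1/20.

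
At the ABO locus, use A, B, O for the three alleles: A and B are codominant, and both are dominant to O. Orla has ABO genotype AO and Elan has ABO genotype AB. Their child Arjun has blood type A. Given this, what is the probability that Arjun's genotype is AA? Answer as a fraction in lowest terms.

1/2

Cross AO × AB → 1/4 AA, 1/4 AB, 1/4 AO, 1/4 BO.
Type-A genotypes among offspring: AA (1/4), AO (1/4); total 1/2.
P(AA | type A) = (1/4) / (1/2) = 1/2.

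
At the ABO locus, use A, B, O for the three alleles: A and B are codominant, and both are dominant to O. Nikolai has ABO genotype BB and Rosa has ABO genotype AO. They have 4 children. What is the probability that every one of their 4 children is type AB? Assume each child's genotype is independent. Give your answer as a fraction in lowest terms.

1/16

ABO cross BB × AO → 1/2 B, 1/2 AB.
So P(type AB) = 1/2 per child.
All 4 independent: (1/2)^4 = 1/16.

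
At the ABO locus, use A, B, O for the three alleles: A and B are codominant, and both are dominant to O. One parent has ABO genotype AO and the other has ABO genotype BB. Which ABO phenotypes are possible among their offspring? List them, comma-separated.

Gametes from AO × BB give offspring ABO genotypes AB, BO, i.e. phenotypes B, AB.

B, AB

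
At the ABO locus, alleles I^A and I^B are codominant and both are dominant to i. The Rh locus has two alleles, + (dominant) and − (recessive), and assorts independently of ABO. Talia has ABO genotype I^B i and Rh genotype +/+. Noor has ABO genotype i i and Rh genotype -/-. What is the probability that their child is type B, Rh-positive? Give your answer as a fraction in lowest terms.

ABO cross I^B i × i i → offspring phenotypes: 1/2 O, 1/2 B.
Rh cross +/+ × -/- → 1 Rh+.
Independent loci: P(type B, Rh-positive) = 1/2 × 1 = 1/2.

1/2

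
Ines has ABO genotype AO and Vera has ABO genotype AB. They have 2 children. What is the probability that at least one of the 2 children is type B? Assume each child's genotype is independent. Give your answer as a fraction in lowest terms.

7/16

ABO cross AO × AB → 1/2 A, 1/4 B, 1/4 AB.
So P(type B) = 1/4 per child.
P(none) = (3/4)^2 = 9/16; P(at least one) = 1 − 9/16 = 7/16.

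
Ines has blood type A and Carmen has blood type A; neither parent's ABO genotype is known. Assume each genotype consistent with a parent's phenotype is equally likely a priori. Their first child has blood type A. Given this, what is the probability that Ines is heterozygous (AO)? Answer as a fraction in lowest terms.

7/15

Possible genotypes: Ines ∈ {AA, AO}; Carmen ∈ {AA, AO}.
Weight each parental genotype pair by prior × P(type-A child):
  AA × AA: posterior weight 4/15.
  AA × AO: posterior weight 4/15.
  AO × AA: posterior weight 4/15.
  AO × AO: posterior weight 1/5.
Sum the posterior weight over pairs where Ines is AO: 7/15.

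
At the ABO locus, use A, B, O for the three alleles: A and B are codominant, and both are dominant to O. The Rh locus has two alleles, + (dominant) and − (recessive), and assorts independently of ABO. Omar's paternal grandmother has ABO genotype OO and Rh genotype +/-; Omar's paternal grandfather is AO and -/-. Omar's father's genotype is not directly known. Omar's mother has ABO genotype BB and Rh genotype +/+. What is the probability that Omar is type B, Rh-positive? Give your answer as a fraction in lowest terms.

Omar's father's ABO genotype from OO × AO: 1/2 AO, 1/2 OO.
Crossing each possibility with the mother BB and summing P(type B): 1/2·1/2 + 1/2·1 = 3/4.
Similarly for Rh via the father's Rh distribution: P(Rh+) = 1.
Independent loci: 3/4 × 1 = 3/4.

3/4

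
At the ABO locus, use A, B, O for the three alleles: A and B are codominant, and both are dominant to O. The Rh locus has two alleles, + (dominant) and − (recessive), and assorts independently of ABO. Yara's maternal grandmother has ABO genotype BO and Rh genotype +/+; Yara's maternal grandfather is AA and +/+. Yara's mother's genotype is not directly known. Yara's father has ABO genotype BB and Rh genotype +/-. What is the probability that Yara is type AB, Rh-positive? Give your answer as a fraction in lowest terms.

1/2

Yara's mother's ABO genotype from BO × AA: 1/2 AB, 1/2 AO.
Crossing each possibility with the father BB and summing P(type AB): 1/2·1/2 + 1/2·1/2 = 1/2.
Similarly for Rh via the mother's Rh distribution: P(Rh+) = 1.
Independent loci: 1/2 × 1 = 1/2.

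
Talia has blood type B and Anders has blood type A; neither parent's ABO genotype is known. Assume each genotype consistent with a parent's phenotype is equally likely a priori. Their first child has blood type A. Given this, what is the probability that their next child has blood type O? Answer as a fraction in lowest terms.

Possible genotypes: Talia ∈ {BB, BO}; Anders ∈ {AA, AO}.
Weight each parental genotype pair by prior × P(type-A child):
  BO × AA: posterior weight 2/3; P(next child type O) = 0.
  BO × AO: posterior weight 1/3; P(next child type O) = 1/4.
Weighted sum = 1/12.

1/12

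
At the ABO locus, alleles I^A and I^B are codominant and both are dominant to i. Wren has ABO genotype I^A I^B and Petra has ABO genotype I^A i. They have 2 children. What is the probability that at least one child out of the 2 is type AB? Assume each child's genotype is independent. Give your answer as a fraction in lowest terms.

7/16

ABO cross I^A I^B × I^A i → 1/2 A, 1/4 B, 1/4 AB.
So P(type AB) = 1/4 per child.
P(none) = (3/4)^2 = 9/16; P(at least one) = 1 − 9/16 = 7/16.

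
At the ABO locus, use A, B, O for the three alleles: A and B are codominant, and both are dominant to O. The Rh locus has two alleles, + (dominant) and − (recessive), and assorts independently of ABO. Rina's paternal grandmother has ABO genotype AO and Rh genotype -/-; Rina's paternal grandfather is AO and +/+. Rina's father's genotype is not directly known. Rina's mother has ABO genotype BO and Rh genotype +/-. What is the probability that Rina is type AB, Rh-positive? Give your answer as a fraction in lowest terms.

Rina's father's ABO genotype from AO × AO: 1/4 AA, 1/2 AO, 1/4 OO.
Crossing each possibility with the mother BO and summing P(type AB): 1/4·1/2 + 1/2·1/4 + 1/4·0 = 1/4.
Similarly for Rh via the father's Rh distribution: P(Rh+) = 3/4.
Independent loci: 1/4 × 3/4 = 3/16.

3/16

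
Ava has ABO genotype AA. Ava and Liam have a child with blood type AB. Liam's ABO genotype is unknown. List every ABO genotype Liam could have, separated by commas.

AB, BB, BO

For each candidate genotype of Liam, check whether crossing it with AA can produce every observed child phenotype.
  AA → possible child types {A} ✗
  AB → possible child types {A, AB} ✓
  AO → possible child types {A} ✗
  BB → possible child types {AB} ✓
  BO → possible child types {A, AB} ✓
  OO → possible child types {A} ✗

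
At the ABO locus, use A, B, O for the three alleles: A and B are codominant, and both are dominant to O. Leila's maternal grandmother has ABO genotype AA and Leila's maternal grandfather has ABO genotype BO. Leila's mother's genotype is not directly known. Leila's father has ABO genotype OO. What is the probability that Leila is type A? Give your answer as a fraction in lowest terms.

1/2

Leila's mother's ABO genotype from AA × BO: 1/2 AB, 1/2 AO.
Crossing each possibility with the father OO and summing P(type A): 1/2·1/2 + 1/2·1/2 = 1/2.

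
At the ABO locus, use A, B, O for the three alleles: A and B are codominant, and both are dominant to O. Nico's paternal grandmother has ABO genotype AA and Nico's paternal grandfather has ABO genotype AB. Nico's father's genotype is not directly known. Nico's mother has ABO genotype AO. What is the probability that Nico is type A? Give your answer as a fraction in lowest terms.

Nico's father's ABO genotype from AA × AB: 1/2 AA, 1/2 AB.
Crossing each possibility with the mother AO and summing P(type A): 1/2·1 + 1/2·1/2 = 3/4.

3/4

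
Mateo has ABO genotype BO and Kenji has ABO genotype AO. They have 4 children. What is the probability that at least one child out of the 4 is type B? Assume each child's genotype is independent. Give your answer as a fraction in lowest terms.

175/256

ABO cross BO × AO → 1/4 O, 1/4 A, 1/4 B, 1/4 AB.
So P(type B) = 1/4 per child.
P(none) = (3/4)^4 = 81/256; P(at least one) = 1 − 81/256 = 175/256.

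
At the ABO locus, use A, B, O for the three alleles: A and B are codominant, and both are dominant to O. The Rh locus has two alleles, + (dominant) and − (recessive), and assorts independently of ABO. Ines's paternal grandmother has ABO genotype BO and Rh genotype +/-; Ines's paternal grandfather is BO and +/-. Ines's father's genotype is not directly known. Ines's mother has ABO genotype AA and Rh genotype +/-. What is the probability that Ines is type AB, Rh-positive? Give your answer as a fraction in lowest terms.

3/8

Ines's father's ABO genotype from BO × BO: 1/4 BB, 1/2 BO, 1/4 OO.
Crossing each possibility with the mother AA and summing P(type AB): 1/4·1 + 1/2·1/2 + 1/4·0 = 1/2.
Similarly for Rh via the father's Rh distribution: P(Rh+) = 3/4.
Independent loci: 1/2 × 3/4 = 3/8.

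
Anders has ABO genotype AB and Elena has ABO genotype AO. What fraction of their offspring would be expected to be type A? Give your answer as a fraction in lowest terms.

1/2

ABO cross AB × AO → offspring phenotypes: 1/2 A, 1/4 B, 1/4 AB.
So P(type A) = 1/2.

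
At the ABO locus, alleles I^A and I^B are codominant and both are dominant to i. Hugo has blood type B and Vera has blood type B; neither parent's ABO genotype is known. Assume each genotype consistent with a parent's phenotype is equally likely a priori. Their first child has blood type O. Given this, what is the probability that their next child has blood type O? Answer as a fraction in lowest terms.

Possible genotypes: Hugo ∈ {I^B I^B, I^B i}; Vera ∈ {I^B I^B, I^B i}.
Weight each parental genotype pair by prior × P(type-O child):
  I^B i × I^B i: posterior weight 1; P(next child type O) = 1/4.
Weighted sum = 1/4.

1/4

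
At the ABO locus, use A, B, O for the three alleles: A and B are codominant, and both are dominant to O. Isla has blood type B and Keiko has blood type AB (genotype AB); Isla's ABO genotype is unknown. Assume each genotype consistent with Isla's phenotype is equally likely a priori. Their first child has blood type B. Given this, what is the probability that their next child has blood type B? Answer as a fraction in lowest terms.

1/2

Possible genotypes: Isla ∈ {BB, BO}; Keiko ∈ {AB}.
Weight each parental genotype pair by prior × P(type-B child):
  BB × AB: posterior weight 1/2; P(next child type B) = 1/2.
  BO × AB: posterior weight 1/2; P(next child type B) = 1/2.
Weighted sum = 1/2.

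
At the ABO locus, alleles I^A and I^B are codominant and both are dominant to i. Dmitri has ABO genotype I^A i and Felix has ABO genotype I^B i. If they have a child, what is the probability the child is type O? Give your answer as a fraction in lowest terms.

ABO cross I^A i × I^B i → offspring phenotypes: 1/4 O, 1/4 A, 1/4 B, 1/4 AB.
So P(type O) = 1/4.

1/4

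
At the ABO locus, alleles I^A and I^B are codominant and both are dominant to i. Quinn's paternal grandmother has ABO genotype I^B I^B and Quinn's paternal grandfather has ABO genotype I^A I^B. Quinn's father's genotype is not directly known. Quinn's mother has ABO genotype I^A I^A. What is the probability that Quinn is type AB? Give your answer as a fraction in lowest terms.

Quinn's father's ABO genotype from I^B I^B × I^A I^B: 1/2 I^A I^B, 1/2 I^B I^B.
Crossing each possibility with the mother I^A I^A and summing P(type AB): 1/2·1/2 + 1/2·1 = 3/4.

3/4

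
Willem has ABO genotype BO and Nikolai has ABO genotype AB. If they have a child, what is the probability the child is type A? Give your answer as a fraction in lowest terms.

ABO cross BO × AB → offspring phenotypes: 1/4 A, 1/2 B, 1/4 AB.
So P(type A) = 1/4.

1/4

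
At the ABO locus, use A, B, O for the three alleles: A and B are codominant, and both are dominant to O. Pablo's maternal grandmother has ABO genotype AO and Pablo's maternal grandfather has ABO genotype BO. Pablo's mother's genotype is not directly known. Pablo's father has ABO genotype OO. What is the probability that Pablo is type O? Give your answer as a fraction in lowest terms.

1/2

Pablo's mother's ABO genotype from AO × BO: 1/4 AB, 1/4 AO, 1/4 BO, 1/4 OO.
Crossing each possibility with the father OO and summing P(type O): 1/4·0 + 1/4·1/2 + 1/4·1/2 + 1/4·1 = 1/2.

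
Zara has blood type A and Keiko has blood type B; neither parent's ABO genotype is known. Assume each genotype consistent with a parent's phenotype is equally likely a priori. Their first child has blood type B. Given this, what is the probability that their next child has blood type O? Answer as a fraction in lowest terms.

1/12

Possible genotypes: Zara ∈ {I^A I^A, I^A i}; Keiko ∈ {I^B I^B, I^B i}.
Weight each parental genotype pair by prior × P(type-B child):
  I^A i × I^B I^B: posterior weight 2/3; P(next child type O) = 0.
  I^A i × I^B i: posterior weight 1/3; P(next child type O) = 1/4.
Weighted sum = 1/12.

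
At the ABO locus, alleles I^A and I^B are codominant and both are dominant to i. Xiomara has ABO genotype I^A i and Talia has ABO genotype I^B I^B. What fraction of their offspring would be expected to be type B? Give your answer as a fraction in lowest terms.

1/2

ABO cross I^A i × I^B I^B → offspring phenotypes: 1/2 B, 1/2 AB.
So P(type B) = 1/2.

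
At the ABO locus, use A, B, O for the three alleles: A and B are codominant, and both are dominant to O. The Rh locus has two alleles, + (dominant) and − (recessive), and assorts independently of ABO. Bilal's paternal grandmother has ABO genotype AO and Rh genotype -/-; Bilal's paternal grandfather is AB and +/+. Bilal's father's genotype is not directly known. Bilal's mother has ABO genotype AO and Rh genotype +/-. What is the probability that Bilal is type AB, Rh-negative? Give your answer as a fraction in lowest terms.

Bilal's father's ABO genotype from AO × AB: 1/4 AA, 1/4 AB, 1/4 AO, 1/4 BO.
Crossing each possibility with the mother AO and summing P(type AB): 1/4·0 + 1/4·1/4 + 1/4·0 + 1/4·1/4 = 1/8.
Similarly for Rh via the father's Rh distribution: P(Rh-) = 1/4.
Independent loci: 1/8 × 1/4 = 1/32.

1/32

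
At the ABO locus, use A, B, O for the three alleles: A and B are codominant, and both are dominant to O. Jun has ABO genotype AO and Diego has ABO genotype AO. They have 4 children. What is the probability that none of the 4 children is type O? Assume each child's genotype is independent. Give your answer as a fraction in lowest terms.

ABO cross AO × AO → 1/4 O, 3/4 A.
So P(type O) = 1/4 per child.
P(not type O) = 3/4 for one child; (3/4)^4 = 81/256.

81/256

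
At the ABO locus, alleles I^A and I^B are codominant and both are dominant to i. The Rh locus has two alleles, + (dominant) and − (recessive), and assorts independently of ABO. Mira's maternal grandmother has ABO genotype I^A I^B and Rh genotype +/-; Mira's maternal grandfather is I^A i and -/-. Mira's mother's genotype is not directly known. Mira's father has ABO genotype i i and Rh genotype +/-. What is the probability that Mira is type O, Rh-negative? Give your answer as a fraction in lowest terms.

3/32

Mira's mother's ABO genotype from I^A I^B × I^A i: 1/4 I^A I^A, 1/4 I^A I^B, 1/4 I^A i, 1/4 I^B i.
Crossing each possibility with the father i i and summing P(type O): 1/4·0 + 1/4·0 + 1/4·1/2 + 1/4·1/2 = 1/4.
Similarly for Rh via the mother's Rh distribution: P(Rh-) = 3/8.
Independent loci: 1/4 × 3/8 = 3/32.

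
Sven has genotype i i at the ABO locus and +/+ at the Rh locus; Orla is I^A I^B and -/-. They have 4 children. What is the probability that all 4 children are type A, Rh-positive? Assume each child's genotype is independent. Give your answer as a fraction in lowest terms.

1/16

ABO cross i i × I^A I^B → 1/2 A, 1/2 B.
Rh cross +/+ × -/- → 1 Rh+; so P(type A, Rh-positive) = 1/2 × 1 = 1/2 per child.
All 4 independent: (1/2)^4 = 1/16.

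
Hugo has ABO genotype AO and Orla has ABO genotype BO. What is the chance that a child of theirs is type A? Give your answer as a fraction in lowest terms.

ABO cross AO × BO → offspring phenotypes: 1/4 O, 1/4 A, 1/4 B, 1/4 AB.
So P(type A) = 1/4.

1/4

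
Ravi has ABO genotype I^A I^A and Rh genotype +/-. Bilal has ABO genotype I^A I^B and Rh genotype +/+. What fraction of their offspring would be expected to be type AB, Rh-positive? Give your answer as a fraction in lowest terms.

ABO cross I^A I^A × I^A I^B → offspring phenotypes: 1/2 A, 1/2 AB.
Rh cross +/- × +/+ → 1 Rh+.
Independent loci: P(type AB, Rh-positive) = 1/2 × 1 = 1/2.

1/2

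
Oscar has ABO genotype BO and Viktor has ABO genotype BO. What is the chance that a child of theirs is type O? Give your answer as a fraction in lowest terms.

1/4

ABO cross BO × BO → offspring phenotypes: 1/4 O, 3/4 B.
So P(type O) = 1/4.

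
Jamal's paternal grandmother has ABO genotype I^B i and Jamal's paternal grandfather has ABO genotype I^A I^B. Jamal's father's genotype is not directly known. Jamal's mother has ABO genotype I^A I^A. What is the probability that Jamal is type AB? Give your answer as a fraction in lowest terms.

1/2

Jamal's father's ABO genotype from I^B i × I^A I^B: 1/4 I^A I^B, 1/4 I^A i, 1/4 I^B I^B, 1/4 I^B i.
Crossing each possibility with the mother I^A I^A and summing P(type AB): 1/4·1/2 + 1/4·0 + 1/4·1 + 1/4·1/2 = 1/2.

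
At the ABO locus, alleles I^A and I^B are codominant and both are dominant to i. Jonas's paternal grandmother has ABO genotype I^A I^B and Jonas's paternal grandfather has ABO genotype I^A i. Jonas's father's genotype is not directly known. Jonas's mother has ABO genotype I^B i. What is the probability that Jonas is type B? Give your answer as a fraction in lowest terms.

3/8

Jonas's father's ABO genotype from I^A I^B × I^A i: 1/4 I^A I^A, 1/4 I^A I^B, 1/4 I^A i, 1/4 I^B i.
Crossing each possibility with the mother I^B i and summing P(type B): 1/4·0 + 1/4·1/2 + 1/4·1/4 + 1/4·3/4 = 3/8.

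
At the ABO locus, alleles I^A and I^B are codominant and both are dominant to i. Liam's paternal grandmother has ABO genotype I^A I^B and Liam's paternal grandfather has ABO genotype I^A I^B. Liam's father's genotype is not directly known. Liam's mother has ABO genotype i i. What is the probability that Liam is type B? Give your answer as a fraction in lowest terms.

Liam's father's ABO genotype from I^A I^B × I^A I^B: 1/4 I^A I^A, 1/2 I^A I^B, 1/4 I^B I^B.
Crossing each possibility with the mother i i and summing P(type B): 1/4·0 + 1/2·1/2 + 1/4·1 = 1/2.

1/2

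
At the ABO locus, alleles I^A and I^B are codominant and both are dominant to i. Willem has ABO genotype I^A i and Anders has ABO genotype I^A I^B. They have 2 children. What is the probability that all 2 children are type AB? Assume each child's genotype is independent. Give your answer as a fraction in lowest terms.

1/16

ABO cross I^A i × I^A I^B → 1/2 A, 1/4 B, 1/4 AB.
So P(type AB) = 1/4 per child.
All 2 independent: (1/4)^2 = 1/16.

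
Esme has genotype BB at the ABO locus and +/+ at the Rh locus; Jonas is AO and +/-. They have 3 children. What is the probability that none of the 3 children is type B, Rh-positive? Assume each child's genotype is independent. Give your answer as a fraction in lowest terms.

ABO cross BB × AO → 1/2 B, 1/2 AB.
Rh cross +/+ × +/- → 1 Rh+; so P(type B, Rh-positive) = 1/2 × 1 = 1/2 per child.
P(not type B, Rh-positive) = 1/2 for one child; (1/2)^3 = 1/8.

1/8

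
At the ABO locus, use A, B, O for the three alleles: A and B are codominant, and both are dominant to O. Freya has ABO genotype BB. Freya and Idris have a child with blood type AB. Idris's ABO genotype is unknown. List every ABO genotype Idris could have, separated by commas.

AA, AB, AO

For each candidate genotype of Idris, check whether crossing it with BB can produce every observed child phenotype.
  AA → possible child types {AB} ✓
  AB → possible child types {B, AB} ✓
  AO → possible child types {B, AB} ✓
  BB → possible child types {B} ✗
  BO → possible child types {B} ✗
  OO → possible child types {B} ✗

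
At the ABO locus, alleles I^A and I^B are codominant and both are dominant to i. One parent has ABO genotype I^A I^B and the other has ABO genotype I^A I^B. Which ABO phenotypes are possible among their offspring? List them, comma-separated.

Gametes from I^A I^B × I^A I^B give offspring ABO genotypes I^A I^A, I^A I^B, I^B I^B, i.e. phenotypes A, B, AB.

A, B, AB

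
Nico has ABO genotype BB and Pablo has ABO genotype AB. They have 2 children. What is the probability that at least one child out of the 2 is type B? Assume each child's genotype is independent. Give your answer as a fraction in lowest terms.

3/4

ABO cross BB × AB → 1/2 B, 1/2 AB.
So P(type B) = 1/2 per child.
P(none) = (1/2)^2 = 1/4; P(at least one) = 1 − 1/4 = 3/4.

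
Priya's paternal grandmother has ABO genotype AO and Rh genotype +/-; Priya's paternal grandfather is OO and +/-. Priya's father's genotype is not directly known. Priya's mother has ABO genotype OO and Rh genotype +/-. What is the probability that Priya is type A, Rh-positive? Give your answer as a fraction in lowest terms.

3/16

Priya's father's ABO genotype from AO × OO: 1/2 AO, 1/2 OO.
Crossing each possibility with the mother OO and summing P(type A): 1/2·1/2 + 1/2·0 = 1/4.
Similarly for Rh via the father's Rh distribution: P(Rh+) = 3/4.
Independent loci: 1/4 × 3/4 = 3/16.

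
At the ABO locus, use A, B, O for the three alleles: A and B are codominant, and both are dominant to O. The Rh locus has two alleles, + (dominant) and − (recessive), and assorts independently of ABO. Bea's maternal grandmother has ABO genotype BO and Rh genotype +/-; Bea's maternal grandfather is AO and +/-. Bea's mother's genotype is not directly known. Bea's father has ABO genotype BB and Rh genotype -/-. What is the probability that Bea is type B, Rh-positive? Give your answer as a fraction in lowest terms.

Bea's mother's ABO genotype from BO × AO: 1/4 AB, 1/4 AO, 1/4 BO, 1/4 OO.
Crossing each possibility with the father BB and summing P(type B): 1/4·1/2 + 1/4·1/2 + 1/4·1 + 1/4·1 = 3/4.
Similarly for Rh via the mother's Rh distribution: P(Rh+) = 1/2.
Independent loci: 3/4 × 1/2 = 3/8.

3/8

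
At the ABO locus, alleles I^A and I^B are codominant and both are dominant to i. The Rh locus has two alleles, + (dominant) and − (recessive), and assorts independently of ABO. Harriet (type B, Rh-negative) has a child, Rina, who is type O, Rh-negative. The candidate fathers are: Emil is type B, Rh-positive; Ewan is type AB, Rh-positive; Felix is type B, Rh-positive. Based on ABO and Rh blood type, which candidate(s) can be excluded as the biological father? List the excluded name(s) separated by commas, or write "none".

Ewan

A candidate is excluded only if no genotype consistent with his phenotype could produce a type O, Rh-negative child with a type B, Rh-negative mother.
Ewan (type AB, Rh+): no genotype consistent with that phenotype can produce a type-O Rh- child with a type-B mother.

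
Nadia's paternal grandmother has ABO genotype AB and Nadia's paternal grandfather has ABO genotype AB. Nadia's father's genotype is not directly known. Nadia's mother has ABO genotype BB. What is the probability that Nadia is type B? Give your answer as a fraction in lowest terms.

1/2

Nadia's father's ABO genotype from AB × AB: 1/4 AA, 1/2 AB, 1/4 BB.
Crossing each possibility with the mother BB and summing P(type B): 1/4·0 + 1/2·1/2 + 1/4·1 = 1/2.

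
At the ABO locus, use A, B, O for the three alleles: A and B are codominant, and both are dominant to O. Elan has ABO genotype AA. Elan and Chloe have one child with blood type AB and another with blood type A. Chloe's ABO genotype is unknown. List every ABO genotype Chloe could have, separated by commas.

AB, BO

For each candidate genotype of Chloe, check whether crossing it with AA can produce every observed child phenotype.
  AA → possible child types {A} ✗
  AB → possible child types {A, AB} ✓
  AO → possible child types {A} ✗
  BB → possible child types {AB} ✗
  BO → possible child types {A, AB} ✓
  OO → possible child types {A} ✗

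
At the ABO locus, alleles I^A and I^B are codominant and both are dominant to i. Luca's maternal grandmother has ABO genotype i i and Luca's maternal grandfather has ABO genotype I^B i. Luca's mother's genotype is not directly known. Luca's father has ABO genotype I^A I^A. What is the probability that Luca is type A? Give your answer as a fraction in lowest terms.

Luca's mother's ABO genotype from i i × I^B i: 1/2 I^B i, 1/2 i i.
Crossing each possibility with the father I^A I^A and summing P(type A): 1/2·1/2 + 1/2·1 = 3/4.

3/4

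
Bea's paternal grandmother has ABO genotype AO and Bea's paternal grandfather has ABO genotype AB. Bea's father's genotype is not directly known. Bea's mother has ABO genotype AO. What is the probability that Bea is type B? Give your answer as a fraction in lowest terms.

1/8

Bea's father's ABO genotype from AO × AB: 1/4 AA, 1/4 AB, 1/4 AO, 1/4 BO.
Crossing each possibility with the mother AO and summing P(type B): 1/4·0 + 1/4·1/4 + 1/4·0 + 1/4·1/4 = 1/8.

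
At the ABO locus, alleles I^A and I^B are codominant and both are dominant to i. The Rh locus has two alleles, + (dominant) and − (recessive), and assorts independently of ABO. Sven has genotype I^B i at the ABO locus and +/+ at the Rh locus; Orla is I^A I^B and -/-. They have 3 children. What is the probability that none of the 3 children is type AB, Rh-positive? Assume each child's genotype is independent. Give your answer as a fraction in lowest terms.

27/64

ABO cross I^B i × I^A I^B → 1/4 A, 1/2 B, 1/4 AB.
Rh cross +/+ × -/- → 1 Rh+; so P(type AB, Rh-positive) = 1/4 × 1 = 1/4 per child.
P(not type AB, Rh-positive) = 3/4 for one child; (3/4)^3 = 27/64.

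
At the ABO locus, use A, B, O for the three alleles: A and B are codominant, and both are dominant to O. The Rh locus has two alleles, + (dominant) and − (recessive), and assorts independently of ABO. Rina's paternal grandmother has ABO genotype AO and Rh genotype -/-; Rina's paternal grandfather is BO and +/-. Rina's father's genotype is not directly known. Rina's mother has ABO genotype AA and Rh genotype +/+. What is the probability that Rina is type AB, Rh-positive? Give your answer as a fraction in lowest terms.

1/4

Rina's father's ABO genotype from AO × BO: 1/4 AB, 1/4 AO, 1/4 BO, 1/4 OO.
Crossing each possibility with the mother AA and summing P(type AB): 1/4·1/2 + 1/4·0 + 1/4·1/2 + 1/4·0 = 1/4.
Similarly for Rh via the father's Rh distribution: P(Rh+) = 1.
Independent loci: 1/4 × 1 = 1/4.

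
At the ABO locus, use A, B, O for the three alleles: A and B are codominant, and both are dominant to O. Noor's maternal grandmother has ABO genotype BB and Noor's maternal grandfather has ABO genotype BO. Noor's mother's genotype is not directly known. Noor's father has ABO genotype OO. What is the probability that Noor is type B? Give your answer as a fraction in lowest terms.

Noor's mother's ABO genotype from BB × BO: 1/2 BB, 1/2 BO.
Crossing each possibility with the father OO and summing P(type B): 1/2·1 + 1/2·1/2 = 3/4.

3/4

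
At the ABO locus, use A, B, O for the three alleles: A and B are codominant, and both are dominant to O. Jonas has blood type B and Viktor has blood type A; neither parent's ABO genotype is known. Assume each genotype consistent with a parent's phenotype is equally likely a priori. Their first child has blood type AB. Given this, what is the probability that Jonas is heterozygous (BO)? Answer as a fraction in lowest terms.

Possible genotypes: Jonas ∈ {BB, BO}; Viktor ∈ {AA, AO}.
Weight each parental genotype pair by prior × P(type-AB child):
  BB × AA: posterior weight 4/9.
  BB × AO: posterior weight 2/9.
  BO × AA: posterior weight 2/9.
  BO × AO: posterior weight 1/9.
Sum the posterior weight over pairs where Jonas is BO: 1/3.

1/3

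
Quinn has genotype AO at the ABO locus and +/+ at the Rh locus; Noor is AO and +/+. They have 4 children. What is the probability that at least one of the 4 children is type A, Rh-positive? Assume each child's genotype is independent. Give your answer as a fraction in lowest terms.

ABO cross AO × AO → 1/4 O, 3/4 A.
Rh cross +/+ × +/+ → 1 Rh+; so P(type A, Rh-positive) = 3/4 × 1 = 3/4 per child.
P(none) = (1/4)^4 = 1/256; P(at least one) = 1 − 1/256 = 255/256.

255/256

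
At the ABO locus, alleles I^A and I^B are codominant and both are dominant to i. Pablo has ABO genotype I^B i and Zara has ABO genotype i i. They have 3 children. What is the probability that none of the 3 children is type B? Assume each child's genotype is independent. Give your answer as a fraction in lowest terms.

1/8

ABO cross I^B i × i i → 1/2 O, 1/2 B.
So P(type B) = 1/2 per child.
P(not type B) = 1/2 for one child; (1/2)^3 = 1/8.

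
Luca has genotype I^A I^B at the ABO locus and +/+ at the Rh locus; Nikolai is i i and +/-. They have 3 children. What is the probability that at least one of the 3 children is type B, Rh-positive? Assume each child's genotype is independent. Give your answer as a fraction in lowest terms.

ABO cross I^A I^B × i i → 1/2 A, 1/2 B.
Rh cross +/+ × +/- → 1 Rh+; so P(type B, Rh-positive) = 1/2 × 1 = 1/2 per child.
P(none) = (1/2)^3 = 1/8; P(at least one) = 1 − 1/8 = 7/8.

7/8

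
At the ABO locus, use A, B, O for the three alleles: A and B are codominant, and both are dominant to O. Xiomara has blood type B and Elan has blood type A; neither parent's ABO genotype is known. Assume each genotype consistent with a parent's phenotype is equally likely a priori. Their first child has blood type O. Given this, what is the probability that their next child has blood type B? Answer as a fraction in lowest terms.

1/4

Possible genotypes: Xiomara ∈ {BB, BO}; Elan ∈ {AA, AO}.
Weight each parental genotype pair by prior × P(type-O child):
  BO × AO: posterior weight 1; P(next child type B) = 1/4.
Weighted sum = 1/4.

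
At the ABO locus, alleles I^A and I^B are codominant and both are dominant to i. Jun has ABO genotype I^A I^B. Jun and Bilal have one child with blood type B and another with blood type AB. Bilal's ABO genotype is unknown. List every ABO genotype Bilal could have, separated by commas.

I^A I^B, I^A i, I^B I^B, I^B i

For each candidate genotype of Bilal, check whether crossing it with I^A I^B can produce every observed child phenotype.
  I^A I^A → possible child types {A, AB} ✗
  I^A I^B → possible child types {A, B, AB} ✓
  I^A i → possible child types {A, B, AB} ✓
  I^B I^B → possible child types {B, AB} ✓
  I^B i → possible child types {A, B, AB} ✓
  i i → possible child types {A, B} ✗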